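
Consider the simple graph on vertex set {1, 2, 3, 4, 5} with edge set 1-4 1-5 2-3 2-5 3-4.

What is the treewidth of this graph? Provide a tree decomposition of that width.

Each bag holds 3 vertices, so the decomposition has width 2, which upper-bounds the treewidth. The edges 2–5–1–4–3–2 form a cycle, so G is not a tree and its treewidth is at least 2. Combining the bounds, tw(G) = 2.

Treewidth 2.
One optimal decomposition is:
Bags: B1 = {1, 2, 5}  B2 = {1, 2, 4}  B3 = {2, 3, 4}
Tree: B1–B2, B2–B3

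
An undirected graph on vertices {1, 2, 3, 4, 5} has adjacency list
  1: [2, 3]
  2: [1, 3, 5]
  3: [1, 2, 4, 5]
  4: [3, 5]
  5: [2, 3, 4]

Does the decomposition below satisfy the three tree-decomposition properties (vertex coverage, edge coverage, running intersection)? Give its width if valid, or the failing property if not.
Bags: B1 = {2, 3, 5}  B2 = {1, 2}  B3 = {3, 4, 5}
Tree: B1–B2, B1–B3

No — edge (3,1) lies in no bag.

A tree decomposition must satisfy three properties: every vertex lies in some bag; for every edge, both endpoints lie together in some bag; and for every vertex, the bags containing it form a connected subtree. Here edge (3,1) lies in no bag, so the decomposition is invalid.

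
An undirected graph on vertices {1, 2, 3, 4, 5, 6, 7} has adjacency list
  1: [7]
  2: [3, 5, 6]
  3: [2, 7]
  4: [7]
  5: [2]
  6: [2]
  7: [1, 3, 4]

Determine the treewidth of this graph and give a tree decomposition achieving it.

Treewidth 1.
One optimal decomposition is:
Bags: B1 = {2, 6}  B2 = {2, 3}  B3 = {3, 7}  B4 = {1, 7}  B5 = {2, 5}  B6 = {4, 7}
Tree: B1–B2, B2–B3, B3–B4, B1–B5, B4–B6

Each bag holds 2 vertices, so the decomposition has width 1, which upper-bounds the treewidth. G has an edge, so its treewidth is at least 1. Hence tw(G) = 1 exactly.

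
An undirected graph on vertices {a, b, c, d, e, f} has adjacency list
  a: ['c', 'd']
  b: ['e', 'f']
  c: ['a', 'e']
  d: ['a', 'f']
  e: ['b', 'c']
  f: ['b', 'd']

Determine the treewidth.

A width-2 tree decomposition is:
Bags: B1 = {a, d, f}  B2 = {a, b, f}  B3 = {a, b, e}  B4 = {a, c, e}
Tree: B1–B2, B2–B3, B3–B4
Every bag has size at most 3, so the width is 3 − 1 = 2 and tw(G) ≤ 2. For the lower bound, G contains the cycle a–d–f–b–e–c–a, so G is not a forest; only forests have treewidth ≤ 1, hence tw(G) ≥ 2. The upper and lower bounds meet at 2, so that is the treewidth.

2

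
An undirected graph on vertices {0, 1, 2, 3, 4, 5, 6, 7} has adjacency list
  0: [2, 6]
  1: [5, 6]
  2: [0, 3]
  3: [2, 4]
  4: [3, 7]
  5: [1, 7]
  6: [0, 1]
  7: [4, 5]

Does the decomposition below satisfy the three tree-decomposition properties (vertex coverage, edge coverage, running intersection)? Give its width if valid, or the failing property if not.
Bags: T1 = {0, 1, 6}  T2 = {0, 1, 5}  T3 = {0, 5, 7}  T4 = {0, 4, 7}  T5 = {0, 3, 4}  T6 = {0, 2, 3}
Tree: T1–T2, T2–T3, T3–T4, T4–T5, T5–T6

Yes; width 2.

Vertex coverage: the bags together contain {0, 1, 2, 3, 4, 5, 6, 7}, the full vertex set. Edge coverage: each edge of G has both endpoints in at least one bag. Running intersection: for every vertex, the bags containing it form a connected subtree. All three properties hold, so this is a valid tree decomposition of width max|bag| − 1 = 2, and hence tw(G) ≤ 2.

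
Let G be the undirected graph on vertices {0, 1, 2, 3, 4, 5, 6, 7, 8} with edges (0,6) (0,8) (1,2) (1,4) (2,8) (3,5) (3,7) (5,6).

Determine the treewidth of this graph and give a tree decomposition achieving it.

Treewidth 1.
One optimal decomposition is:
Bags: B1 = {3, 7}  B2 = {3, 5}  B3 = {5, 6}  B4 = {0, 6}  B5 = {0, 8}  B6 = {2, 8}  B7 = {1, 2}  B8 = {1, 4}
Tree: B1–B2, B2–B3, B3–B4, B4–B5, B5–B6, B6–B7, B7–B8

Each bag holds 2 vertices, so the decomposition has width 1, which upper-bounds the treewidth. Any graph with an edge has treewidth ≥ 1, and G has the edge 7–3. Therefore the treewidth is 1.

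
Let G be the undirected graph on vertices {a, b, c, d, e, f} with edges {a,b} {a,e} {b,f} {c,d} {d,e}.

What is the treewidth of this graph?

1

A width-1 tree decomposition is:
Bags: B1 = {b, f}  B2 = {a, b}  B3 = {a, e}  B4 = {d, e}  B5 = {c, d}
Tree: B1–B2, B2–B3, B3–B4, B4–B5
The largest bag has 2 vertices, giving width 1; this decomposition certifies tw(G) ≤ 1. Any graph with an edge has treewidth ≥ 1, and G has the edge f–b. Combining the bounds, tw(G) = 1.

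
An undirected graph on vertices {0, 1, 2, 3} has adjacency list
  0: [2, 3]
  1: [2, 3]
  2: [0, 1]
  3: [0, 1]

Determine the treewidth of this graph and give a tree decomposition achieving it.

Every bag has size at most 3, so the width is 3 − 1 = 2 and tw(G) ≤ 2. Since 0–3–1–2–0 is a cycle in G, G is not acyclic. Forests are exactly the graphs of treewidth ≤ 1, so tw(G) ≥ 2. The upper and lower bounds meet at 2, so that is the treewidth.

Treewidth 2.
One optimal decomposition is:
Bags: B1 = {0, 1, 3}  B2 = {0, 1, 2}
Tree: B1–B2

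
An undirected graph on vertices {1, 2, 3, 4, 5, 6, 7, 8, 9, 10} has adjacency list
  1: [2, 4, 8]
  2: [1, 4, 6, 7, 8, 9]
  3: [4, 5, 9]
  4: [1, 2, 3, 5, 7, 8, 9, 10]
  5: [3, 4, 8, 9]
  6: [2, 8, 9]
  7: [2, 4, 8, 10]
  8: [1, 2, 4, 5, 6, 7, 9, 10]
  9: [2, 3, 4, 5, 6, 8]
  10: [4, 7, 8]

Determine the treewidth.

A width-3 tree decomposition is:
Bags: B1 = {2, 4, 7, 8}  B2 = {2, 4, 8, 9}  B3 = {2, 6, 8, 9}  B4 = {1, 2, 4, 8}  B5 = {4, 5, 8, 9}  B6 = {4, 7, 8, 10}  B7 = {3, 4, 5, 9}
Tree: B1–B2, B2–B3, B1–B4, B2–B5, B1–B6, B5–B7
Every bag has size at most 4, so the width is 4 − 1 = 3 and tw(G) ≤ 3. For the lower bound, the 4 vertices {1, 2, 4, 8} are pairwise adjacent, and any tree decomposition puts a clique entirely inside one bag — forcing width ≥ 3. The upper and lower bounds meet at 3, so that is the treewidth.

3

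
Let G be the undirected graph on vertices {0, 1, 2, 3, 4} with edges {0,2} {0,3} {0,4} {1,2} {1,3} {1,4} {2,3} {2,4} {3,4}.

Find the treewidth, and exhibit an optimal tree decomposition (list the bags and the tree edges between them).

Treewidth 3.
One optimal decomposition is:
Bags: B1 = {1, 2, 3, 4}  B2 = {0, 2, 3, 4}
Tree: B1–B2

Each bag holds 4 vertices, so the decomposition has width 3, which upper-bounds the treewidth. On the other hand G contains the 4-clique {0, 2, 3, 4}. A clique must lie in a single bag of any decomposition, so no decomposition can have width below 3. Combining the bounds, tw(G) = 3.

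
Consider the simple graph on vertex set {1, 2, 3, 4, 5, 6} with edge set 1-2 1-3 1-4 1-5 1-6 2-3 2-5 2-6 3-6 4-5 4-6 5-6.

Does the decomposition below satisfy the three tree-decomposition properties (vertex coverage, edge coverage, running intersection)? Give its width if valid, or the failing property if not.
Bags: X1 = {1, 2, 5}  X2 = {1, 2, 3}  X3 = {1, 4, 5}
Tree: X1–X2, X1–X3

No — vertex 6 appears in no bag.

A tree decomposition must satisfy three properties: every vertex lies in some bag; for every edge, both endpoints lie together in some bag; and for every vertex, the bags containing it form a connected subtree. Here vertex 6 appears in no bag, so the decomposition is invalid.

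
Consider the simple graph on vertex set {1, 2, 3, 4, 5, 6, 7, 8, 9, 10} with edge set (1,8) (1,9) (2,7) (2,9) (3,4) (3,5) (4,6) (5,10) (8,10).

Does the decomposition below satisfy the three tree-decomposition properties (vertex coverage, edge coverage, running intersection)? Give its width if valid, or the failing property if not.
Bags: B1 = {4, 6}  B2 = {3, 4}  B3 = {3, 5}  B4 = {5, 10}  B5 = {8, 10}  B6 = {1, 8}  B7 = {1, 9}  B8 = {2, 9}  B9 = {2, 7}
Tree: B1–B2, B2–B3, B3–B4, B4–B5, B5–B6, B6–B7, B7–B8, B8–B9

Vertex coverage: the bags together contain {1, 2, 3, 4, 5, 6, 7, 8, 9, 10}, the full vertex set. Edge coverage: each edge of G has both endpoints in at least one bag. Running intersection: for every vertex, the bags containing it form a connected subtree. All three properties hold, so this is a valid tree decomposition of width max|bag| − 1 = 1, and hence tw(G) ≤ 1.

Yes; width 1.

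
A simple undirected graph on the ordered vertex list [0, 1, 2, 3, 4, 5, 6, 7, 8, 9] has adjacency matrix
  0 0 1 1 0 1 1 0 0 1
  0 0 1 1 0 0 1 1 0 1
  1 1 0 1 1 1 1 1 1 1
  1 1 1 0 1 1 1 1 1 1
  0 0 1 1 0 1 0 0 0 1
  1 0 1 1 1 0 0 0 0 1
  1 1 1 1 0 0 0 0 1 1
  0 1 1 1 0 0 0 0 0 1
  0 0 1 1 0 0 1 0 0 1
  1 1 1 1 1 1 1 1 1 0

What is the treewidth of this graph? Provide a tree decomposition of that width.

The largest bag has 5 vertices, giving width 4; this decomposition certifies tw(G) ≤ 4. For the lower bound, the 5 vertices {2, 3, 4, 5, 9} are pairwise adjacent, and any tree decomposition puts a clique entirely inside one bag — forcing width ≥ 4. Therefore the treewidth is 4.

Treewidth 4.
One such decomposition:
Bags: B1 = {1, 2, 3, 6, 9}  B2 = {0, 2, 3, 6, 9}  B3 = {2, 3, 6, 8, 9}  B4 = {1, 2, 3, 7, 9}  B5 = {0, 2, 3, 5, 9}  B6 = {2, 3, 4, 5, 9}
Tree: B1–B2, B2–B3, B1–B4, B2–B5, B5–B6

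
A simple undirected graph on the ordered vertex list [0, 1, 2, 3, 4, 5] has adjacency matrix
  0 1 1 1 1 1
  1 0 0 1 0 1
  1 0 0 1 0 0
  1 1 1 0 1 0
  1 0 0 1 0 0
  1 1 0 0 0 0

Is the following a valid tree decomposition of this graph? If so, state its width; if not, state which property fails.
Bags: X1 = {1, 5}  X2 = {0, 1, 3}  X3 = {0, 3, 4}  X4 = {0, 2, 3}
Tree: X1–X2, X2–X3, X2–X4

A tree decomposition must satisfy three properties: every vertex lies in some bag; for every edge, both endpoints lie together in some bag; and for every vertex, the bags containing it form a connected subtree. Here edge (0,5) lies in no bag, so the decomposition is invalid.

No — edge (0,5) lies in no bag.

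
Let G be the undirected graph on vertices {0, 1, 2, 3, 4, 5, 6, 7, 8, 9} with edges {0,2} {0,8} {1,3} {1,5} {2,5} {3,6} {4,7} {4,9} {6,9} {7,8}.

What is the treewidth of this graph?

A width-2 tree decomposition is:
Bags: B1 = {0, 2, 5}  B2 = {0, 1, 5}  B3 = {0, 1, 3}  B4 = {0, 3, 6}  B5 = {0, 6, 9}  B6 = {0, 4, 9}  B7 = {0, 4, 7}  B8 = {0, 7, 8}
Tree: B1–B2, B2–B3, B3–B4, B4–B5, B5–B6, B6–B7, B7–B8
Every bag has size at most 3, so the width is 3 − 1 = 2 and tw(G) ≤ 2. For the lower bound, G contains the cycle 0–2–5–1–3–6–9–4–7–8–0, so G is not a forest; only forests have treewidth ≤ 1, hence tw(G) ≥ 2. Combining the bounds, tw(G) = 2.

2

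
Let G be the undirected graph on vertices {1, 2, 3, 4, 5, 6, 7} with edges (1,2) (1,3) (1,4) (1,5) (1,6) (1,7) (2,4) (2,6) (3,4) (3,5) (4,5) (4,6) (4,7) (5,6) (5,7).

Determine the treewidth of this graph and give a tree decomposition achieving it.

The largest bag has 4 vertices, giving width 3; this decomposition certifies tw(G) ≤ 3. Conversely, {1, 2, 4, 6} is a clique of size 4, and the vertices of any clique must share a bag in every tree decomposition; so some bag has ≥ 4 vertices and tw(G) ≥ 3. Hence tw(G) = 3 exactly.

Treewidth 3.
One such decomposition:
Bags: B1 = {1, 4, 5, 6}  B2 = {1, 3, 4, 5}  B3 = {1, 4, 5, 7}  B4 = {1, 2, 4, 6}
Tree: B1–B2, B2–B3, B1–B4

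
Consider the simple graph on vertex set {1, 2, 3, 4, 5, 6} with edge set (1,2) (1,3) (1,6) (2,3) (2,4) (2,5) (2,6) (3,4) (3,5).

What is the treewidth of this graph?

A width-2 tree decomposition is:
Bags: B1 = {2, 3, 4}  B2 = {1, 2, 3}  B3 = {1, 2, 6}  B4 = {2, 3, 5}
Tree: B1–B2, B2–B3, B1–B4
Every bag has size at most 3, so the width is 3 − 1 = 2 and tw(G) ≤ 2. On the other hand G contains the 3-clique {1, 2, 3}. A clique must lie in a single bag of any decomposition, so no decomposition can have width below 2. Hence tw(G) = 2 exactly.

2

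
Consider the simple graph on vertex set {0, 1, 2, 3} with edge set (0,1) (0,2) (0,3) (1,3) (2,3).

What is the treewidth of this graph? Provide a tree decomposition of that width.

Treewidth 2.
One optimal decomposition is:
Bags: B1 = {0, 2, 3}  B2 = {0, 1, 3}
Tree: B1–B2

Each bag holds 3 vertices, so the decomposition has width 2, which upper-bounds the treewidth. Conversely, {0, 1, 3} is a clique of size 3, and the vertices of any clique must share a bag in every tree decomposition; so some bag has ≥ 3 vertices and tw(G) ≥ 2. Combining the bounds, tw(G) = 2.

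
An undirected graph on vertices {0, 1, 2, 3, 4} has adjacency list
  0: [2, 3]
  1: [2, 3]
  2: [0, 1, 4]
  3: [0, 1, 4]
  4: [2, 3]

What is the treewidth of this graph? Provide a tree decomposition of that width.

Treewidth 2.
Bags: B1 = {0, 2, 3}  B2 = {2, 3, 4}  B3 = {1, 2, 3}
Tree: B1–B2, B2–B3

Each bag holds 3 vertices, so the decomposition has width 2, which upper-bounds the treewidth. The edges 0–3–4–2–0 form a cycle, so G is not a tree and its treewidth is at least 2. Combining the bounds, tw(G) = 2.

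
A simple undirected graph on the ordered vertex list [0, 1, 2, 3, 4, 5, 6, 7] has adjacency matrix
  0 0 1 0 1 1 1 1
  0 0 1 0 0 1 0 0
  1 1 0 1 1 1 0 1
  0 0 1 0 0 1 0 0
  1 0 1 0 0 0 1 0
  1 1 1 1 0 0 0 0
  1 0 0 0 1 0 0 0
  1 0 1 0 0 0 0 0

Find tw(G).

2

A width-2 tree decomposition is:
Bags: B1 = {0, 2, 4}  B2 = {0, 2, 7}  B3 = {0, 4, 6}  B4 = {0, 2, 5}  B5 = {2, 3, 5}  B6 = {1, 2, 5}
Tree: B1–B2, B1–B3, B1–B4, B4–B5, B4–B6
The largest bag has 3 vertices, giving width 2; this decomposition certifies tw(G) ≤ 2. Conversely, {0, 2, 4} is a clique of size 3, and the vertices of any clique must share a bag in every tree decomposition; so some bag has ≥ 3 vertices and tw(G) ≥ 2. The upper and lower bounds meet at 2, so that is the treewidth.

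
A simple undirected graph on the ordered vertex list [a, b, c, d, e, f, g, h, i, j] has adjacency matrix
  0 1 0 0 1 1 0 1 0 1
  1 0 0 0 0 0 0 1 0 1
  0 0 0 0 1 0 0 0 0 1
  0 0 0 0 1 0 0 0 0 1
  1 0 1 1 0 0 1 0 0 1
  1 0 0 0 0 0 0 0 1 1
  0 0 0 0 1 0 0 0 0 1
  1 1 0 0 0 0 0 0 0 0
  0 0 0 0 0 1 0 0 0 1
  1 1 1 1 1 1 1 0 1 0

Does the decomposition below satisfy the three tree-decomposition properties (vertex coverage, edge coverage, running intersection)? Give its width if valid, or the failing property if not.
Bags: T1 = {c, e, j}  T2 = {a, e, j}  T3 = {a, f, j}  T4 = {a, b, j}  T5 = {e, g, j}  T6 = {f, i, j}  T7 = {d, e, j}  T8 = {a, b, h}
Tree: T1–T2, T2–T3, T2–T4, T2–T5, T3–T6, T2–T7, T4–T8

Yes; width 2.

Every vertex of G appears in some bag (union = {a, b, c, d, e, f, g, h, i, j}); every edge is covered by a bag; and for each vertex v the set of bags containing v is connected in the bag tree. The decomposition is therefore valid. The largest bag has 3 vertices, so the width is 2.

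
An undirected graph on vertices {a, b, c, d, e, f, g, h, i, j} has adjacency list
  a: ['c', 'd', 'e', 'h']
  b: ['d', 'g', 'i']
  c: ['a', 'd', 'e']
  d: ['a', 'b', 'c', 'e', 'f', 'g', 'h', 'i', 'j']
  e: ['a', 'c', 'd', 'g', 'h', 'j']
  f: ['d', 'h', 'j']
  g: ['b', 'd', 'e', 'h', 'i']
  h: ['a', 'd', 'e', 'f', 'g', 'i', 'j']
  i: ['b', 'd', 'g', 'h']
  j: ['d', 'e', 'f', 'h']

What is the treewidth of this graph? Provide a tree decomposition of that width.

Each bag holds 4 vertices, so the decomposition has width 3, which upper-bounds the treewidth. Conversely, {d, e, g, h} is a clique of size 4, and the vertices of any clique must share a bag in every tree decomposition; so some bag has ≥ 4 vertices and tw(G) ≥ 3. Hence tw(G) = 3 exactly.

Treewidth 3.
One such decomposition:
Bags: B1 = {a, d, e, h}  B2 = {a, c, d, e}  B3 = {d, e, h, j}  B4 = {d, f, h, j}  B5 = {d, e, g, h}  B6 = {d, g, h, i}  B7 = {b, d, g, i}
Tree: B1–B2, B1–B3, B3–B4, B1–B5, B5–B6, B6–B7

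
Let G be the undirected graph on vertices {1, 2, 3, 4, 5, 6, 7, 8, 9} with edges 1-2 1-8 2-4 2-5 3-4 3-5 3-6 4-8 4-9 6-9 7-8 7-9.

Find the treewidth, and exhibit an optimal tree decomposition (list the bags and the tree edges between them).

Each bag holds 4 vertices, so the decomposition has width 3, which upper-bounds the treewidth. For the lower bound: the 4 vertex sets {1,2,5}, {8}, {4}, {3,6,7,9} are disjoint, each induces a connected subgraph, and every pair is joined by at least one edge of G. Contracting each set to a single vertex therefore yields K_{4} as a minor, and since treewidth is minor-monotone, tw(G) ≥ tw(K_{4}) = 3. Therefore the treewidth is 3.

Treewidth 3.
One such decomposition:
Bags: B1 = {1, 2, 5, 8}  B2 = {2, 4, 5, 8}  B3 = {3, 4, 5, 8}  B4 = {3, 4, 7, 8}  B5 = {3, 4, 7, 9}  B6 = {3, 6, 7, 9}
Tree: B1–B2, B2–B3, B3–B4, B4–B5, B5–B6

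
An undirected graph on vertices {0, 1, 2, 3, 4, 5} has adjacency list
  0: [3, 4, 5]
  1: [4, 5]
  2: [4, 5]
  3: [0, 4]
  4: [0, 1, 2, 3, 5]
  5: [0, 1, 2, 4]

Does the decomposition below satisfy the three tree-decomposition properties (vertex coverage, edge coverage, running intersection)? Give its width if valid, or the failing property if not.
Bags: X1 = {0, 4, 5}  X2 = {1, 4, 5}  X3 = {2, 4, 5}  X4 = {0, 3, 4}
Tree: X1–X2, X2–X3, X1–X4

Yes; width 2.

Vertex coverage: the bags together contain {0, 1, 2, 3, 4, 5}, the full vertex set. Edge coverage: each edge of G has both endpoints in at least one bag. Running intersection: for every vertex, the bags containing it form a connected subtree. All three properties hold, so this is a valid tree decomposition of width max|bag| − 1 = 2, and hence tw(G) ≤ 2.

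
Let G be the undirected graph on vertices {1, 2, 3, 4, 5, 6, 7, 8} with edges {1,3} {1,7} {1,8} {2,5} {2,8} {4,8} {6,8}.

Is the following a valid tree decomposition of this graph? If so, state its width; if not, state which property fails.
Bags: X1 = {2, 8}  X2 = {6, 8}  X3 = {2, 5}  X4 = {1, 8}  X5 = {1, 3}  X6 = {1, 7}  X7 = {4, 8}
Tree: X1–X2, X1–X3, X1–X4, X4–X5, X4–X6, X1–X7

Yes; width 1.

Every vertex of G appears in some bag (union = {1, 2, 3, 4, 5, 6, 7, 8}); every edge is covered by a bag; and for each vertex v the set of bags containing v is connected in the bag tree. The decomposition is therefore valid. The largest bag has 2 vertices, so the width is 1.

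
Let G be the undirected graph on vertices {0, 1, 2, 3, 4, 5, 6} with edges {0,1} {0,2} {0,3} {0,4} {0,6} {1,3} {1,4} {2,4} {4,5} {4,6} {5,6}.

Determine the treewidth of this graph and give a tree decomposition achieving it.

Each bag holds 3 vertices, so the decomposition has width 2, which upper-bounds the treewidth. On the other hand G contains the 3-clique {0, 1, 3}. A clique must lie in a single bag of any decomposition, so no decomposition can have width below 2. The upper and lower bounds meet at 2, so that is the treewidth.

Treewidth 2.
One such decomposition:
Bags: B1 = {0, 4, 6}  B2 = {0, 1, 4}  B3 = {4, 5, 6}  B4 = {0, 1, 3}  B5 = {0, 2, 4}
Tree: B1–B2, B1–B3, B2–B4, B2–B5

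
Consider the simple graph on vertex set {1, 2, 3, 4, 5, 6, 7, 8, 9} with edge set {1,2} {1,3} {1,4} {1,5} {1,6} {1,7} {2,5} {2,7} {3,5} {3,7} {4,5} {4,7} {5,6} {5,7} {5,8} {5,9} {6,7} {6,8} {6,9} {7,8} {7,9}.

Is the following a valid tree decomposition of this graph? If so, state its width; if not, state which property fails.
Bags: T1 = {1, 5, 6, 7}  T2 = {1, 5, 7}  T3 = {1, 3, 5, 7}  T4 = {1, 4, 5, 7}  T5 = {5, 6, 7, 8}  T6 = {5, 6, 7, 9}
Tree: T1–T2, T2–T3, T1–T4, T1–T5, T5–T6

No — vertex 2 appears in no bag.

A tree decomposition must satisfy three properties: every vertex lies in some bag; for every edge, both endpoints lie together in some bag; and for every vertex, the bags containing it form a connected subtree. Here vertex 2 appears in no bag, so the decomposition is invalid.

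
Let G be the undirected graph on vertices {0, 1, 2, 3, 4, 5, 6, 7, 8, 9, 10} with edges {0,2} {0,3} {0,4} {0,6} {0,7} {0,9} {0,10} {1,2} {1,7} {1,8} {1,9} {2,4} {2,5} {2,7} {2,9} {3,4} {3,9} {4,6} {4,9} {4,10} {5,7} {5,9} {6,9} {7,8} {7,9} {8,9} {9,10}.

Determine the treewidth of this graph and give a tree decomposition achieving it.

Treewidth 3.
Bags: B1 = {0, 2, 7, 9}  B2 = {1, 2, 7, 9}  B3 = {0, 2, 4, 9}  B4 = {0, 3, 4, 9}  B5 = {0, 4, 9, 10}  B6 = {1, 7, 8, 9}  B7 = {2, 5, 7, 9}  B8 = {0, 4, 6, 9}
Tree: B1–B2, B1–B3, B3–B4, B3–B5, B2–B6, B1–B7, B4–B8

Every bag has size at most 4, so the width is 4 − 1 = 3 and tw(G) ≤ 3. For the lower bound, the 4 vertices {0, 3, 4, 9} are pairwise adjacent, and any tree decomposition puts a clique entirely inside one bag — forcing width ≥ 3. The upper and lower bounds meet at 3, so that is the treewidth.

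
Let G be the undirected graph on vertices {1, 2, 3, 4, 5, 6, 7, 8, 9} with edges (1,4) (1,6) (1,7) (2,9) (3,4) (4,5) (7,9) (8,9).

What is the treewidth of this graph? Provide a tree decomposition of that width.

Every bag has size at most 2, so the width is 2 − 1 = 1 and tw(G) ≤ 1. Any graph with an edge has treewidth ≥ 1, and G has the edge 9–7. The upper and lower bounds meet at 1, so that is the treewidth.

Treewidth 1.
One such decomposition:
Bags: B1 = {7, 9}  B2 = {8, 9}  B3 = {1, 7}  B4 = {2, 9}  B5 = {1, 6}  B6 = {1, 4}  B7 = {3, 4}  B8 = {4, 5}
Tree: B1–B2, B1–B3, B2–B4, B3–B5, B5–B6, B6–B7, B6–B8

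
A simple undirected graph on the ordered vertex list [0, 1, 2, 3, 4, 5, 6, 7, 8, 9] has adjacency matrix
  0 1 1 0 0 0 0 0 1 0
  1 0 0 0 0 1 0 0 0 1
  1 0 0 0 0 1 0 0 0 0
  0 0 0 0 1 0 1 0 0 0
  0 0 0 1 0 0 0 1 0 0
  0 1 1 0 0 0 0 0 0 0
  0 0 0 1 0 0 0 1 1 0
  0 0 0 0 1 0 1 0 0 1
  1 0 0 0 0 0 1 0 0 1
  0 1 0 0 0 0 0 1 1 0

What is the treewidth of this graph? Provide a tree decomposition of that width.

Every bag has size at most 3, so the width is 3 − 1 = 2 and tw(G) ≤ 2. For the lower bound, G contains the cycle 4–3–6–7–4, so G is not a forest; only forests have treewidth ≤ 1, hence tw(G) ≥ 2. The upper and lower bounds meet at 2, so that is the treewidth.

Treewidth 2.
One optimal decomposition is:
Bags: B1 = {3, 4, 7}  B2 = {3, 6, 7}  B3 = {6, 7, 9}  B4 = {6, 8, 9}  B5 = {1, 8, 9}  B6 = {0, 1, 8}  B7 = {0, 1, 5}  B8 = {0, 2, 5}
Tree: B1–B2, B2–B3, B3–B4, B4–B5, B5–B6, B6–B7, B7–B8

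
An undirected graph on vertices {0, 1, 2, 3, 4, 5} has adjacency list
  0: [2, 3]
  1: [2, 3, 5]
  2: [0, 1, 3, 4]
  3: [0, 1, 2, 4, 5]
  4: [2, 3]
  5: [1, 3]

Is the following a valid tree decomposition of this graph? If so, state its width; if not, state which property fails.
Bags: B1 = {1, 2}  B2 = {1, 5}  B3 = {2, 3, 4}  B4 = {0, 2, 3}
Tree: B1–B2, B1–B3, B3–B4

A tree decomposition must satisfy three properties: every vertex lies in some bag; for every edge, both endpoints lie together in some bag; and for every vertex, the bags containing it form a connected subtree. Here edge (3,1) lies in no bag, so the decomposition is invalid.

No — edge (3,1) lies in no bag.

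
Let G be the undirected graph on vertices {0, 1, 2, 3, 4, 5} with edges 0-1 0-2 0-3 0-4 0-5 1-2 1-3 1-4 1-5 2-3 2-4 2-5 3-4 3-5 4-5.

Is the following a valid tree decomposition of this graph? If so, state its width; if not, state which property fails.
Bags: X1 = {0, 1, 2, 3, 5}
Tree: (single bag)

A tree decomposition must satisfy three properties: every vertex lies in some bag; for every edge, both endpoints lie together in some bag; and for every vertex, the bags containing it form a connected subtree. Here vertex 4 appears in no bag, so the decomposition is invalid.

No — vertex 4 appears in no bag.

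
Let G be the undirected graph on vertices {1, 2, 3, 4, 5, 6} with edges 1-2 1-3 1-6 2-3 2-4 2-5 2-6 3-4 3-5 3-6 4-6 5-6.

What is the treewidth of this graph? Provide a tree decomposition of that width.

Treewidth 3.
One such decomposition:
Bags: B1 = {1, 2, 3, 6}  B2 = {2, 3, 5, 6}  B3 = {2, 3, 4, 6}
Tree: B1–B2, B1–B3

Every bag has size at most 4, so the width is 4 − 1 = 3 and tw(G) ≤ 3. On the other hand G contains the 4-clique {1, 2, 3, 6}. A clique must lie in a single bag of any decomposition, so no decomposition can have width below 3. Hence tw(G) = 3 exactly.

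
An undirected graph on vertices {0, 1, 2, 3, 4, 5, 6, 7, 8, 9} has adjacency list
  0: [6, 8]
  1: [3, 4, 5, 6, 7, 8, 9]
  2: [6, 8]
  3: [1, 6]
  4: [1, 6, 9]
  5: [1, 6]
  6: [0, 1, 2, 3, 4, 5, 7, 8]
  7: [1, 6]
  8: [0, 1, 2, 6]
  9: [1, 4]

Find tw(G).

A width-2 tree decomposition is:
Bags: B1 = {1, 6, 8}  B2 = {2, 6, 8}  B3 = {1, 4, 6}  B4 = {0, 6, 8}  B5 = {1, 3, 6}  B6 = {1, 5, 6}  B7 = {1, 6, 7}  B8 = {1, 4, 9}
Tree: B1–B2, B1–B3, B2–B4, B3–B5, B5–B6, B1–B7, B3–B8
Every bag has size at most 3, so the width is 3 − 1 = 2 and tw(G) ≤ 2. Conversely, {1, 4, 9} is a clique of size 3, and the vertices of any clique must share a bag in every tree decomposition; so some bag has ≥ 3 vertices and tw(G) ≥ 2. The upper and lower bounds meet at 2, so that is the treewidth.

2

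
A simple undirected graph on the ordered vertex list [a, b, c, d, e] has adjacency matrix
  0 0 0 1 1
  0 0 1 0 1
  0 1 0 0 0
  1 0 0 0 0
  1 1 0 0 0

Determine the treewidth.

A width-1 tree decomposition is:
Bags: B1 = {b, c}  B2 = {b, e}  B3 = {a, e}  B4 = {a, d}
Tree: B1–B2, B2–B3, B3–B4
The largest bag has 2 vertices, giving width 1; this decomposition certifies tw(G) ≤ 1. G has an edge, so its treewidth is at least 1. The upper and lower bounds meet at 1, so that is the treewidth.

1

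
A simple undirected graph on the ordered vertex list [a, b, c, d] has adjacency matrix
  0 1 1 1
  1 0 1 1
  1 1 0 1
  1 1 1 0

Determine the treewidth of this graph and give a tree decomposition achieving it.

A single bag containing all 4 vertices is trivially a valid decomposition of width 3. For the lower bound, the 4 vertices {a, b, c, d} are pairwise adjacent, and any tree decomposition puts a clique entirely inside one bag — forcing width ≥ 3. Combining the bounds, tw(G) = 3.

Treewidth 3.
One optimal decomposition is:
Bags: B1 = {a, b, c, d}
Tree: (single bag)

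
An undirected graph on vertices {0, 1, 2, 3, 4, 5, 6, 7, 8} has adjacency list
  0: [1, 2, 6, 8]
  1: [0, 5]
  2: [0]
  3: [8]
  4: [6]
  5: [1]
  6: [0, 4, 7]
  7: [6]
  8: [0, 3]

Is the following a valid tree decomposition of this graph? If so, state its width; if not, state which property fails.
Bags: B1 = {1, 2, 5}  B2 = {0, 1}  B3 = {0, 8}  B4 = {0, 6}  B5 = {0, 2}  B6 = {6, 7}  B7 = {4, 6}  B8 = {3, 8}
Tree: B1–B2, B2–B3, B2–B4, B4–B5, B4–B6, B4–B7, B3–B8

A tree decomposition must satisfy three properties: every vertex lies in some bag; for every edge, both endpoints lie together in some bag; and for every vertex, the bags containing it form a connected subtree. Here bags containing vertex 2 are not connected in the tree, so the decomposition is invalid.

No — bags containing vertex 2 are not connected in the tree.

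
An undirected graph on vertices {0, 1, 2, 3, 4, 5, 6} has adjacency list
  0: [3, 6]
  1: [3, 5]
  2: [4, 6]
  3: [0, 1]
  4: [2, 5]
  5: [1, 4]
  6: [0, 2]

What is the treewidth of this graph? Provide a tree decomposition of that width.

Treewidth 2.
Bags: B1 = {0, 3, 6}  B2 = {2, 3, 6}  B3 = {2, 3, 4}  B4 = {3, 4, 5}  B5 = {1, 3, 5}
Tree: B1–B2, B2–B3, B3–B4, B4–B5

The largest bag has 3 vertices, giving width 2; this decomposition certifies tw(G) ≤ 2. Since 3–0–6–2–4–5–1–3 is a cycle in G, G is not acyclic. Forests are exactly the graphs of treewidth ≤ 1, so tw(G) ≥ 2. The upper and lower bounds meet at 2, so that is the treewidth.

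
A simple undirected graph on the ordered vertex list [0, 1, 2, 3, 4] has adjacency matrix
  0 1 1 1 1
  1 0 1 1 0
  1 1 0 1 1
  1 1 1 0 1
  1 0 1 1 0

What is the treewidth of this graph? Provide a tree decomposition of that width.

Treewidth 3.
Bags: B1 = {0, 1, 2, 3}  B2 = {0, 2, 3, 4}
Tree: B1–B2

The largest bag has 4 vertices, giving width 3; this decomposition certifies tw(G) ≤ 3. Conversely, {0, 1, 2, 3} is a clique of size 4, and the vertices of any clique must share a bag in every tree decomposition; so some bag has ≥ 4 vertices and tw(G) ≥ 3. The upper and lower bounds meet at 3, so that is the treewidth.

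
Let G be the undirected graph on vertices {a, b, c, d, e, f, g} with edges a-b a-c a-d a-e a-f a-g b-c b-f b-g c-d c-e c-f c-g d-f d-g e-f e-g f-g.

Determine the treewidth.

4

A width-4 tree decomposition is:
Bags: B1 = {a, c, d, f, g}  B2 = {a, c, e, f, g}  B3 = {a, b, c, f, g}
Tree: B1–B2, B1–B3
Each bag holds 5 vertices, so the decomposition has width 4, which upper-bounds the treewidth. For the lower bound, the 5 vertices {a, c, d, f, g} are pairwise adjacent, and any tree decomposition puts a clique entirely inside one bag — forcing width ≥ 4. Therefore the treewidth is 4.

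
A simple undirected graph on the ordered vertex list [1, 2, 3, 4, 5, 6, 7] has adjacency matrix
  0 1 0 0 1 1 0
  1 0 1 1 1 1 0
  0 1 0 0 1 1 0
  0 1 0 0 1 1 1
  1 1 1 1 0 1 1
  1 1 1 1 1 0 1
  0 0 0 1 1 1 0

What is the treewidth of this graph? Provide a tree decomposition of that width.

Treewidth 3.
One such decomposition:
Bags: B1 = {1, 2, 5, 6}  B2 = {2, 3, 5, 6}  B3 = {2, 4, 5, 6}  B4 = {4, 5, 6, 7}
Tree: B1–B2, B2–B3, B3–B4

The largest bag has 4 vertices, giving width 3; this decomposition certifies tw(G) ≤ 3. For the lower bound, the 4 vertices {1, 2, 5, 6} are pairwise adjacent, and any tree decomposition puts a clique entirely inside one bag — forcing width ≥ 3. Therefore the treewidth is 3.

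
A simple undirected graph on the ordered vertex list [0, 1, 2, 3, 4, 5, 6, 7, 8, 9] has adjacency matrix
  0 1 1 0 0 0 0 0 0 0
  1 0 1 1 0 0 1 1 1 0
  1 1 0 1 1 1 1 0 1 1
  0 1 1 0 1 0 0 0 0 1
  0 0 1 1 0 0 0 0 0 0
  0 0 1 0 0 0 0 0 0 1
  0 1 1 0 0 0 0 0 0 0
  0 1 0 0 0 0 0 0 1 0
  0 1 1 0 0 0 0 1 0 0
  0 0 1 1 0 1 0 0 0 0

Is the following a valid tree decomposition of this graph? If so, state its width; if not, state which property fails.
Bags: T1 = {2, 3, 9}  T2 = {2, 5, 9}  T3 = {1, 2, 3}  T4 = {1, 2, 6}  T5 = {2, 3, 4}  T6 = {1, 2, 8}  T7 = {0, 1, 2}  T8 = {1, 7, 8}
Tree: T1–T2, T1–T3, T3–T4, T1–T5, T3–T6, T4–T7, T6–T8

Vertex coverage: the bags together contain {0, 1, 2, 3, 4, 5, 6, 7, 8, 9}, the full vertex set. Edge coverage: each edge of G has both endpoints in at least one bag. Running intersection: for every vertex, the bags containing it form a connected subtree. All three properties hold, so this is a valid tree decomposition of width max|bag| − 1 = 2, and hence tw(G) ≤ 2.

Yes; width 2.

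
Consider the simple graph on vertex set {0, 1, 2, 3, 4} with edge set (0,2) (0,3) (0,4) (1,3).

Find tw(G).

1

A width-1 tree decomposition is:
Bags: B1 = {0, 4}  B2 = {0, 3}  B3 = {0, 2}  B4 = {1, 3}
Tree: B1–B2, B2–B3, B2–B4
Each bag holds 2 vertices, so the decomposition has width 1, which upper-bounds the treewidth. Any graph with an edge has treewidth ≥ 1, and G has the edge 0–4. Hence tw(G) = 1 exactly.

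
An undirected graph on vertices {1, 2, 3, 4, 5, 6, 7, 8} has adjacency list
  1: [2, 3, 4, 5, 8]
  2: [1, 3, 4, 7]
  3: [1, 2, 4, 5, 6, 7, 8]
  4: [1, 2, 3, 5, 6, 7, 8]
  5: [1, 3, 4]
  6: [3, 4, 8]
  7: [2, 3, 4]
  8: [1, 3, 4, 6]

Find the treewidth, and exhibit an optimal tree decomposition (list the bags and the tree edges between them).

Every bag has size at most 4, so the width is 4 − 1 = 3 and tw(G) ≤ 3. On the other hand G contains the 4-clique {1, 3, 4, 8}. A clique must lie in a single bag of any decomposition, so no decomposition can have width below 3. Therefore the treewidth is 3.

Treewidth 3.
One optimal decomposition is:
Bags: B1 = {1, 3, 4, 8}  B2 = {1, 2, 3, 4}  B3 = {1, 3, 4, 5}  B4 = {2, 3, 4, 7}  B5 = {3, 4, 6, 8}
Tree: B1–B2, B2–B3, B2–B4, B1–B5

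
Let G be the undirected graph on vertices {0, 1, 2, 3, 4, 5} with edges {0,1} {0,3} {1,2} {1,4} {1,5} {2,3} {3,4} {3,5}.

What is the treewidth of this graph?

2

A width-2 tree decomposition is:
Bags: B1 = {0, 1, 3}  B2 = {1, 3, 5}  B3 = {1, 2, 3}  B4 = {1, 3, 4}
Tree: B1–B2, B2–B3, B3–B4
Each bag holds 3 vertices, so the decomposition has width 2, which upper-bounds the treewidth. Since 3–0–1–5–3 is a cycle in G, G is not acyclic. Forests are exactly the graphs of treewidth ≤ 1, so tw(G) ≥ 2. The upper and lower bounds meet at 2, so that is the treewidth.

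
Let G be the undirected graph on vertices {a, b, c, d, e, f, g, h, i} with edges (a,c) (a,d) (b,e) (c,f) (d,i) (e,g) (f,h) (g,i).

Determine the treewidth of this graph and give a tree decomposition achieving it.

Treewidth 1.
One such decomposition:
Bags: B1 = {b, e}  B2 = {e, g}  B3 = {g, i}  B4 = {d, i}  B5 = {a, d}  B6 = {a, c}  B7 = {c, f}  B8 = {f, h}
Tree: B1–B2, B2–B3, B3–B4, B4–B5, B5–B6, B6–B7, B7–B8

Every bag has size at most 2, so the width is 2 − 1 = 1 and tw(G) ≤ 1. Any graph with an edge has treewidth ≥ 1, and G has the edge b–e. Combining the bounds, tw(G) = 1.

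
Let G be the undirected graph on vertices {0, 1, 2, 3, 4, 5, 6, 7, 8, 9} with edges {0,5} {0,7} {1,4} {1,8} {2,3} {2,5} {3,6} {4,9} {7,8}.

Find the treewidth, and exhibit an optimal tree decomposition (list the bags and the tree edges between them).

Each bag holds 2 vertices, so the decomposition has width 1, which upper-bounds the treewidth. Any graph with an edge has treewidth ≥ 1, and G has the edge 6–3. Therefore the treewidth is 1.

Treewidth 1.
Bags: B1 = {3, 6}  B2 = {2, 3}  B3 = {2, 5}  B4 = {0, 5}  B5 = {0, 7}  B6 = {7, 8}  B7 = {1, 8}  B8 = {1, 4}  B9 = {4, 9}
Tree: B1–B2, B2–B3, B3–B4, B4–B5, B5–B6, B6–B7, B7–B8, B8–B9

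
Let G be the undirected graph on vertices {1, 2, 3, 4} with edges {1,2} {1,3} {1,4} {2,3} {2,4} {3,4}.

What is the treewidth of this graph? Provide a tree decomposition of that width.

Treewidth 3.
One optimal decomposition is:
Bags: B1 = {1, 2, 3, 4}
Tree: (single bag)

A single bag containing all 4 vertices is trivially a valid decomposition of width 3. Conversely, {1, 2, 3, 4} is a clique of size 4, and the vertices of any clique must share a bag in every tree decomposition; so some bag has ≥ 4 vertices and tw(G) ≥ 3. The upper and lower bounds meet at 3, so that is the treewidth.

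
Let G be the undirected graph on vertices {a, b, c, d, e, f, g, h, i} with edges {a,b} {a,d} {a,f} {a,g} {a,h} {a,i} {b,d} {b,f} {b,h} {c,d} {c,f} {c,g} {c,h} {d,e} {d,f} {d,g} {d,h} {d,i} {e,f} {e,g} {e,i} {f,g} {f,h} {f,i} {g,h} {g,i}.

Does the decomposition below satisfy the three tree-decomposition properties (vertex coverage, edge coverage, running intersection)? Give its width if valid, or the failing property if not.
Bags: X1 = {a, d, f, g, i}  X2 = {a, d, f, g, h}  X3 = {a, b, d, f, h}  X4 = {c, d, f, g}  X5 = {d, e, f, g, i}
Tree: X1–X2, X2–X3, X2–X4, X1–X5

No — edge (h,c) lies in no bag.

A tree decomposition must satisfy three properties: every vertex lies in some bag; for every edge, both endpoints lie together in some bag; and for every vertex, the bags containing it form a connected subtree. Here edge (h,c) lies in no bag, so the decomposition is invalid.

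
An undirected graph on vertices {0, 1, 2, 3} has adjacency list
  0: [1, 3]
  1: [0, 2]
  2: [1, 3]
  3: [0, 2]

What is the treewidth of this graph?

2

A width-2 tree decomposition is:
Bags: B1 = {0, 1, 2}  B2 = {0, 2, 3}
Tree: B1–B2
Every bag has size at most 3, so the width is 3 − 1 = 2 and tw(G) ≤ 2. The edges 0–1–2–3–0 form a cycle, so G is not a tree and its treewidth is at least 2. Hence tw(G) = 2 exactly.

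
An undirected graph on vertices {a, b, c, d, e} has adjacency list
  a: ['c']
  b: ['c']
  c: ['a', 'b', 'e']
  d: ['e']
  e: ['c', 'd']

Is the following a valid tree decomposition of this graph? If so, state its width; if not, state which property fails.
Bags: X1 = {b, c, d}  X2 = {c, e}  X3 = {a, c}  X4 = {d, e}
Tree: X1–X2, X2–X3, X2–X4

No — bags containing vertex d are not connected in the tree.

A tree decomposition must satisfy three properties: every vertex lies in some bag; for every edge, both endpoints lie together in some bag; and for every vertex, the bags containing it form a connected subtree. Here bags containing vertex d are not connected in the tree, so the decomposition is invalid.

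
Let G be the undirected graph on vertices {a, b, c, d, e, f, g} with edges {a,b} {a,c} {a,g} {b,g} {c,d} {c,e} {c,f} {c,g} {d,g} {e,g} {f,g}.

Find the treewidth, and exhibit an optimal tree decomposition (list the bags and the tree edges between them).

Treewidth 2.
One such decomposition:
Bags: B1 = {a, c, g}  B2 = {c, e, g}  B3 = {c, d, g}  B4 = {c, f, g}  B5 = {a, b, g}
Tree: B1–B2, B1–B3, B2–B4, B1–B5

The largest bag has 3 vertices, giving width 2; this decomposition certifies tw(G) ≤ 2. On the other hand G contains the 3-clique {c, d, g}. A clique must lie in a single bag of any decomposition, so no decomposition can have width below 2. The upper and lower bounds meet at 2, so that is the treewidth.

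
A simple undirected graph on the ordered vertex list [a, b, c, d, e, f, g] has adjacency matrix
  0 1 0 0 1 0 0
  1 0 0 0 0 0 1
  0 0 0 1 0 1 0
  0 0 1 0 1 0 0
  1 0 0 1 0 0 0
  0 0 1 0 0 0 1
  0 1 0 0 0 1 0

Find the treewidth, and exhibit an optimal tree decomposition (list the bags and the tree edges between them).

Treewidth 2.
One optimal decomposition is:
Bags: B1 = {c, d, e}  B2 = {c, e, f}  B3 = {e, f, g}  B4 = {b, e, g}  B5 = {a, b, e}
Tree: B1–B2, B2–B3, B3–B4, B4–B5

The largest bag has 3 vertices, giving width 2; this decomposition certifies tw(G) ≤ 2. For the lower bound, G contains the cycle e–d–c–f–g–b–a–e, so G is not a forest; only forests have treewidth ≤ 1, hence tw(G) ≥ 2. The upper and lower bounds meet at 2, so that is the treewidth.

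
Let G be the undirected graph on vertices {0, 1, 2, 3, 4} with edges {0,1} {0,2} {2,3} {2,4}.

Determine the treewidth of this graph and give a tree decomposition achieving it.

Each bag holds 2 vertices, so the decomposition has width 1, which upper-bounds the treewidth. G has an edge, so its treewidth is at least 1. The upper and lower bounds meet at 1, so that is the treewidth.

Treewidth 1.
Bags: B1 = {0, 2}  B2 = {2, 3}  B3 = {0, 1}  B4 = {2, 4}
Tree: B1–B2, B1–B3, B1–B4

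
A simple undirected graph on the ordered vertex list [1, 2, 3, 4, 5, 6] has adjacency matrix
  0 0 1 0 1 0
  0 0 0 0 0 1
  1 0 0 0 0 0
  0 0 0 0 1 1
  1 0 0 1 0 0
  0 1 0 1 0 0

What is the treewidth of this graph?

A width-1 tree decomposition is:
Bags: B1 = {1, 5}  B2 = {4, 5}  B3 = {1, 3}  B4 = {4, 6}  B5 = {2, 6}
Tree: B1–B2, B1–B3, B2–B4, B4–B5
The largest bag has 2 vertices, giving width 1; this decomposition certifies tw(G) ≤ 1. Any graph with an edge has treewidth ≥ 1, and G has the edge 1–5. Therefore the treewidth is 1.

1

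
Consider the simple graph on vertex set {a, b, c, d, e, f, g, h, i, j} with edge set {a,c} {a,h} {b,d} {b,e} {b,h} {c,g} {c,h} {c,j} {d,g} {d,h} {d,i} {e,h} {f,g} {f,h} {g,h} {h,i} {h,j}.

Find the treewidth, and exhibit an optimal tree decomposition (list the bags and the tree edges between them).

Treewidth 2.
Bags: B1 = {d, g, h}  B2 = {d, h, i}  B3 = {b, d, h}  B4 = {c, g, h}  B5 = {c, h, j}  B6 = {a, c, h}  B7 = {f, g, h}  B8 = {b, e, h}
Tree: B1–B2, B1–B3, B1–B4, B4–B5, B4–B6, B1–B7, B3–B8

Every bag has size at most 3, so the width is 3 − 1 = 2 and tw(G) ≤ 2. On the other hand G contains the 3-clique {d, g, h}. A clique must lie in a single bag of any decomposition, so no decomposition can have width below 2. The upper and lower bounds meet at 2, so that is the treewidth.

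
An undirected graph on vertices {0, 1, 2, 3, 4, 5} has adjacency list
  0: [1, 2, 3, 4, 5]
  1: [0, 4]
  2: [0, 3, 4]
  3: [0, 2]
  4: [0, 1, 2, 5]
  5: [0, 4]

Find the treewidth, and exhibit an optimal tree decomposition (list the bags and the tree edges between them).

Treewidth 2.
One such decomposition:
Bags: B1 = {0, 2, 4}  B2 = {0, 2, 3}  B3 = {0, 1, 4}  B4 = {0, 4, 5}
Tree: B1–B2, B1–B3, B3–B4

The largest bag has 3 vertices, giving width 2; this decomposition certifies tw(G) ≤ 2. Conversely, {0, 2, 3} is a clique of size 3, and the vertices of any clique must share a bag in every tree decomposition; so some bag has ≥ 3 vertices and tw(G) ≥ 2. Therefore the treewidth is 2.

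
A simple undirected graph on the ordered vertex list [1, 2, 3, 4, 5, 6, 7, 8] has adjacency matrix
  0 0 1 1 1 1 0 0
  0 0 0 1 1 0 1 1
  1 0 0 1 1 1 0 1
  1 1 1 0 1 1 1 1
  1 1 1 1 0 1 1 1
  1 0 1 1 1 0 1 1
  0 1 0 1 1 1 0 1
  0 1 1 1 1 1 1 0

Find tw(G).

4

A width-4 tree decomposition is:
Bags: B1 = {2, 4, 5, 7, 8}  B2 = {4, 5, 6, 7, 8}  B3 = {3, 4, 5, 6, 8}  B4 = {1, 3, 4, 5, 6}
Tree: B1–B2, B2–B3, B3–B4
Each bag holds 5 vertices, so the decomposition has width 4, which upper-bounds the treewidth. On the other hand G contains the 5-clique {2, 4, 5, 7, 8}. A clique must lie in a single bag of any decomposition, so no decomposition can have width below 4. Therefore the treewidth is 4.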